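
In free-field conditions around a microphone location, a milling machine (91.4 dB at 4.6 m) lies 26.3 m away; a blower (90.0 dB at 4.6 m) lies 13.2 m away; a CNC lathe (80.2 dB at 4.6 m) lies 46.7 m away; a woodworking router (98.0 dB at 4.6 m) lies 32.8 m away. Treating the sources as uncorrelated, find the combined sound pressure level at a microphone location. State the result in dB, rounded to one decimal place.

84.6 dB

Propagate each source to the receiver with L = L_ref − 20·log₁₀(r/r_ref), then add intensities.
milling machine: 91.4 − 20·log₁₀(26.3/4.6) = 91.4 − 15.14 = 76.26 dB.
blower: 90.0 − 20·log₁₀(13.2/4.6) = 90.0 − 9.16 = 80.84 dB.
CNC lathe: 80.2 − 20·log₁₀(46.7/4.6) = 80.2 − 20.13 = 60.07 dB.
woodworking router: 98.0 − 20·log₁₀(32.8/4.6) = 98.0 − 17.06 = 80.94 dB.
Σ 10^(L/10) = 2.888e+08 → L_total = 10·log₁₀(2.888e+08) = 84.61 dB.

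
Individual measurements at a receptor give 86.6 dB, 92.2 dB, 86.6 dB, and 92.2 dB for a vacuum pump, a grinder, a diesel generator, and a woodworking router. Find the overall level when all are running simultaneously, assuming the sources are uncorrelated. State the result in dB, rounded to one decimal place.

96.3 dB

Incoherent sources combine by intensity addition: L_total = 10·log₁₀(Σ 10^(L_i/10)).
Σ 10^(L/10) = 10^(86.6/10) + 10^(92.2/10) + 10^(86.6/10) + 10^(92.2/10) = 4.233e+09.
L_total = 10·log₁₀(4.233e+09) = 96.27 dB.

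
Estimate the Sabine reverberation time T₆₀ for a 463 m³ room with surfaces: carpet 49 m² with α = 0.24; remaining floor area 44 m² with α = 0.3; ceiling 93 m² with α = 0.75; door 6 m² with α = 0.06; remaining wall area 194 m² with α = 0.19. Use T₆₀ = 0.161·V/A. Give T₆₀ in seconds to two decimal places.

Total absorption A = 49·0.24 + 44·0.3 + 93·0.75 + 6·0.06 + 194·0.19 = 131.93 m² sabins.
T₆₀ = 0.161·V/A = 0.161·463/131.93 = 0.565 s.

0.57 s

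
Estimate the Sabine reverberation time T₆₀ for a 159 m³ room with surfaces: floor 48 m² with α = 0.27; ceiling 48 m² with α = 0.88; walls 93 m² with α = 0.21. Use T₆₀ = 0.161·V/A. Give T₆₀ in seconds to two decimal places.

Total absorption A = 48·0.27 + 48·0.88 + 93·0.21 = 74.73 m² sabins.
T₆₀ = 0.161 × 159 / 74.73 = 0.343 s.

0.34 s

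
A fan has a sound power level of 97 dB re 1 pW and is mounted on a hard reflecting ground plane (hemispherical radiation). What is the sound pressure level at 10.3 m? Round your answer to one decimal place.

Free-field hemispherical radiation: L_p = L_w − 10·log₁₀(2π·r²), r = 10.3 m.
2π·r² = 666.6 m², 10·log₁₀ of that is 28.239 dB.
L_p = 97 − 28.239 = 68.76 dB.

68.8 dB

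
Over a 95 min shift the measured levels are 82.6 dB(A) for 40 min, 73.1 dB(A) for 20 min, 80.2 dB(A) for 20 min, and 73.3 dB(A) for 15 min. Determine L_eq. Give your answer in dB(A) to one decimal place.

L_eq = 10·log₁₀[(1/T)·Σ tᵢ·10^(Lᵢ/10)] with T = 95 min.
Σ tᵢ·10^(Lᵢ/10) = 40·10^(82.6/10) + 20·10^(73.1/10) + 20·10^(80.2/10) + 15·10^(73.3/10) = 1.010e+10.
L_eq = 10·log₁₀(1.010e+10/95) = 80.27 dB(A).

80.3 dB(A)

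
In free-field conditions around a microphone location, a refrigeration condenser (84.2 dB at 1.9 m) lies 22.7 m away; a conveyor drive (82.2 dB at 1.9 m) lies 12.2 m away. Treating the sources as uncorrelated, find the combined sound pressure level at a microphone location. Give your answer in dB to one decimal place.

First find each source's level at the receiver (point-source: −20·log₁₀(r/r_ref)), then combine on an intensity basis.
refrigeration condenser: 84.2 − 20·log₁₀(22.7/1.9) = 84.2 − 21.55 = 62.65 dB.
conveyor drive: 82.2 − 20·log₁₀(12.2/1.9) = 82.2 − 16.15 = 66.05 dB.
Σ 10^(L/10) = 5.868e+06 → L_total = 10·log₁₀(5.868e+06) = 67.68 dB.

67.7 dB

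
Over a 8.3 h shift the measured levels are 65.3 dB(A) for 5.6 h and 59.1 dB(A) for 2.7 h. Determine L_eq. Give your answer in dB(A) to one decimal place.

64.1 dB(A)

L_eq = 10·log₁₀[(1/T)·Σ tᵢ·10^(Lᵢ/10)] with T = 8.3 h.
Σ tᵢ·10^(Lᵢ/10) = 5.6·10^(65.3/10) + 2.7·10^(59.1/10) = 2.117e+07.
L_eq = 10·log₁₀(2.117e+07/8.3) = 64.07 dB(A).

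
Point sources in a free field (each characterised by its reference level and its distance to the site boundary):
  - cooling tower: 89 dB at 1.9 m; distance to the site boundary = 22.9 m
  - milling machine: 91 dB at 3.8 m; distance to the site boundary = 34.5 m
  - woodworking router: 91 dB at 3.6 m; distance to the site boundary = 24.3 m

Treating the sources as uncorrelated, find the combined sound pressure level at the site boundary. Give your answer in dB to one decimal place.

76.8 dB

Apply inverse-square spreading to bring every level to the receiver, then sum 10^(L/10).
cooling tower: 89 − 20·log₁₀(22.9/1.9) = 89 − 21.62 = 67.38 dB.
milling machine: 91 − 20·log₁₀(34.5/3.8) = 91 − 19.16 = 71.84 dB.
woodworking router: 91 − 20·log₁₀(24.3/3.6) = 91 − 16.59 = 74.41 dB.
Σ 10^(L/10) = 4.837e+07 → L_total = 10·log₁₀(4.837e+07) = 76.85 dB.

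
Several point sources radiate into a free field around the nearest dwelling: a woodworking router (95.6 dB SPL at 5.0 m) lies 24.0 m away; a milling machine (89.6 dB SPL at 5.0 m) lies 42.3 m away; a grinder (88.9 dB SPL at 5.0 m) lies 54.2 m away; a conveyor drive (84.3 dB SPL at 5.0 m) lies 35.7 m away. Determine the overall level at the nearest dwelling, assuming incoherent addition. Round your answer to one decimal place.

82.6 dB SPL

Propagate each source to the receiver with L = L_ref − 20·log₁₀(r/r_ref), then add intensities.
woodworking router: 95.6 − 20·log₁₀(24.0/5.0) = 95.6 − 13.62 = 81.98 dB SPL.
milling machine: 89.6 − 20·log₁₀(42.3/5.0) = 89.6 − 18.55 = 71.05 dB SPL.
grinder: 88.9 − 20·log₁₀(54.2/5.0) = 88.9 − 20.70 = 68.20 dB SPL.
conveyor drive: 84.3 − 20·log₁₀(35.7/5.0) = 84.3 − 17.07 = 67.23 dB SPL.
Σ 10^(L/10) = 1.822e+08 → L_total = 10·log₁₀(1.822e+08) = 82.61 dB SPL.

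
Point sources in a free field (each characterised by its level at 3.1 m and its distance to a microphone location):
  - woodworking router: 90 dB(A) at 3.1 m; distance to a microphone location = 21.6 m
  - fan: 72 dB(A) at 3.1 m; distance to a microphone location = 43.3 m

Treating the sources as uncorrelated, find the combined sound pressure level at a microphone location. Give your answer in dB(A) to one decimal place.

73.2 dB(A)

First find each source's level at the receiver (point-source: −20·log₁₀(r/r_ref)), then combine on an intensity basis.
woodworking router: 90 − 20·log₁₀(21.6/3.1) = 90 − 16.86 = 73.14 dB(A).
fan: 72 − 20·log₁₀(43.3/3.1) = 72 − 22.90 = 49.10 dB(A).
Σ 10^(L/10) = 2.068e+07 → L_total = 10·log₁₀(2.068e+07) = 73.16 dB(A).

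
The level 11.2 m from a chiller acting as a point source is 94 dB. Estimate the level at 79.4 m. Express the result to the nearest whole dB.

For a point source, L₂ = L₁ − 20·log₁₀(r₂/r₁).
L₂ = 94 − 20·log₁₀(79.4/11.2) = 94 − 17.012 = 76.99 dB.

77 dB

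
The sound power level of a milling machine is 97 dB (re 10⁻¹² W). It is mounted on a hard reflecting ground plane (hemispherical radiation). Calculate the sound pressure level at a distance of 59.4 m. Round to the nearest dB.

The power spreads over a hemisphere of area 2π·r², so L_p = L_w − 10·log₁₀(2π·r²).
2π·r² = 2.217e+04 m², 10·log₁₀ of that is 43.458 dB.
L_p = 97 − 43.458 = 53.54 dB.

54 dB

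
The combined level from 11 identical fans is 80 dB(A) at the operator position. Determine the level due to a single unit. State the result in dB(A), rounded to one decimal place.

For N identical incoherent sources L_total = L₁ + 10·log₁₀ N, so L₁ = 80 − 10·log₁₀(11) = 80 − 10.414.

69.6 dB(A)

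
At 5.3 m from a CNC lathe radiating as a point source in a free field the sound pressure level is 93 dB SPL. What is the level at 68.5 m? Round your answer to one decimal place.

70.8 dB SPL

Point-source attenuation: ΔL = 20·log₁₀(r₂/r₁) = 20·log₁₀(68.5/5.3) = 22.228 dB.
L₂ = 93 − 20·log₁₀(68.5/5.3) = 93 − 22.228 = 70.77 dB SPL.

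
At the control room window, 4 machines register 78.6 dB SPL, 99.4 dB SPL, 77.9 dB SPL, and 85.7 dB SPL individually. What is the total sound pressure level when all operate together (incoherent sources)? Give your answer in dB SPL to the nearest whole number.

For uncorrelated sources the intensities add, so convert each level to linear form, sum, and take 10·log₁₀ of the total.
Σ 10^(L/10) = 10^(78.6/10) + 10^(99.4/10) + 10^(77.9/10) + 10^(85.7/10) = 9.215e+09.
L_total = 10·log₁₀(9.215e+09) = 99.65 dB SPL.

100 dB SPL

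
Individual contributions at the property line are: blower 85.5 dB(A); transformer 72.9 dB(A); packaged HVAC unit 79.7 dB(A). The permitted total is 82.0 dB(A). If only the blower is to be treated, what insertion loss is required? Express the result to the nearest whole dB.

9 dB

The untreated sources together contribute 10^(72.9/10) + 10^(79.7/10) = 1.128e+08, i.e. 80.52 dB(A).
To meet 82.0 dB(A) overall, the treated blower may contribute at most 10^(82.0/10) − 1.128e+08 = 4.567e+07, i.e. 76.60 dB(A).
So the blower must be reduced from 85.5 to 76.60 dB(A): IL = 8.90 dB.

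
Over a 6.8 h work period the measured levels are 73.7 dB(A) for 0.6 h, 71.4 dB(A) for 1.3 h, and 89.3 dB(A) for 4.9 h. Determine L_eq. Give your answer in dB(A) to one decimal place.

87.9 dB(A)

L_eq = 10·log₁₀[(1/T)·Σ tᵢ·10^(Lᵢ/10)] with T = 6.8 h.
Σ tᵢ·10^(Lᵢ/10) = 0.6·10^(73.7/10) + 1.3·10^(71.4/10) + 4.9·10^(89.3/10) = 4.203e+09.
L_eq = 10·log₁₀(4.203e+09/6.8) = 87.91 dB(A).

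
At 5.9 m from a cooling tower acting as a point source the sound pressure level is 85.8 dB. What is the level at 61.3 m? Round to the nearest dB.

65 dB

Spherical spreading from a point source gives a 20·log₁₀(r₂/r₁) drop.
L₂ = 85.8 − 20·log₁₀(61.3/5.9) = 85.8 − 20.332 = 65.47 dB.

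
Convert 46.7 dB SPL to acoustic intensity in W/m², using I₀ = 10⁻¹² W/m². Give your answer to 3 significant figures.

4.68e-08 W/m²

I = I₀·10^(L/10) = 10⁻¹² × 10^(46.7/10) = 10^(-7.330).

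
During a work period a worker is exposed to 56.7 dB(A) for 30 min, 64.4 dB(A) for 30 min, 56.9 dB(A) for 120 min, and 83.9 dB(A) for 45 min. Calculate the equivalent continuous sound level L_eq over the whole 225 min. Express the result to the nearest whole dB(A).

77 dB(A)

Weight each interval's intensity by its duration and average over T = 225 min:
Σ tᵢ·10^(Lᵢ/10) = 30·10^(56.7/10) + 30·10^(64.4/10) + 120·10^(56.9/10) + 45·10^(83.9/10) = 1.120e+10.
L_eq = 10·log₁₀(1.120e+10/225) = 76.97 dB(A).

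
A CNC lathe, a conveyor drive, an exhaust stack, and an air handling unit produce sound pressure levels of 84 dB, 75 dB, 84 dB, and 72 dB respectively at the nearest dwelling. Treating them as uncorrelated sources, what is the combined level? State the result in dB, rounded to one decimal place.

87.4 dB

For uncorrelated sources the intensities add, so convert each level to linear form, sum, and take 10·log₁₀ of the total.
Σ 10^(L/10) = 10^(84/10) + 10^(75/10) + 10^(84/10) + 10^(72/10) = 5.498e+08.
L_total = 10·log₁₀(5.498e+08) = 87.40 dB.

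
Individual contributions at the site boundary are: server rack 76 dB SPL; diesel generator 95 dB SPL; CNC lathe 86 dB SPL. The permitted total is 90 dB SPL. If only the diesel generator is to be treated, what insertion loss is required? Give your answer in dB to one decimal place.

7.5 dB

The untreated sources together contribute 10^(76/10) + 10^(86/10) = 4.379e+08, i.e. 86.41 dB SPL.
To meet 90 dB SPL overall, the treated diesel generator may contribute at most 10^(90/10) − 4.379e+08 = 5.621e+08, i.e. 87.50 dB SPL.
Required insertion loss = 95 − 87.50 = 7.50 dB.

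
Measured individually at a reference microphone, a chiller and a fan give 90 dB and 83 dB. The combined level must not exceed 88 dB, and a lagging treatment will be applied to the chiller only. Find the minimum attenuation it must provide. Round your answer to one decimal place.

3.7 dB

The untreated sources together contribute 10^(83/10) = 1.995e+08, i.e. 83.00 dB.
The limit corresponds to 10^(88/10) = 6.310e+08; subtracting the fixed part leaves 4.314e+08 for the chiller, i.e. 86.35 dB.
Required insertion loss = 90 − 86.35 = 3.65 dB.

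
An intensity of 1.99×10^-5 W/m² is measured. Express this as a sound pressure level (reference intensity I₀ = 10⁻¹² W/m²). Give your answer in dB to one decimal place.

73.0 dB

Dividing by I₀ shifts the exponent by 12: I/I₀ = 1.99×10^7.
L = 10·(0.2989 + 7) = 72.99 dB.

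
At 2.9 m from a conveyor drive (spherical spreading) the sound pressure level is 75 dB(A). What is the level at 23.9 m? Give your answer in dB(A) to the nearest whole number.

57 dB(A)

Spherical spreading from a point source gives a 20·log₁₀(r₂/r₁) drop.
L₂ = 75 − 20·log₁₀(23.9/2.9) = 75 − 18.320 = 56.68 dB(A).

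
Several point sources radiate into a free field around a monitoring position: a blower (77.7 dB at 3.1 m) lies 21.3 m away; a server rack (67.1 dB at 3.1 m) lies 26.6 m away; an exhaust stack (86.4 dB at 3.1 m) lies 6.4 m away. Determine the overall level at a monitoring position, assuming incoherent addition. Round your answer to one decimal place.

80.2 dB

First find each source's level at the receiver (point-source: −20·log₁₀(r/r_ref)), then combine on an intensity basis.
blower: 77.7 − 20·log₁₀(21.3/3.1) = 77.7 − 16.74 = 60.96 dB.
server rack: 67.1 − 20·log₁₀(26.6/3.1) = 67.1 − 18.67 = 48.43 dB.
exhaust stack: 86.4 − 20·log₁₀(6.4/3.1) = 86.4 − 6.30 = 80.10 dB.
Σ 10^(L/10) = 1.037e+08 → L_total = 10·log₁₀(1.037e+08) = 80.16 dB.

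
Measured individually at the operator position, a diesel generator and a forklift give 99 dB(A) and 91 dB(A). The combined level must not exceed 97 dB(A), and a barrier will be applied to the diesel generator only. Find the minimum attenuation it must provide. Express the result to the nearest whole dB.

3 dB

Fixed contribution from the other source: Σ 10^(L/10) = 10^(91/10) = 1.259e+09 (91.00 dB(A)).
The limit corresponds to 10^(97/10) = 5.012e+09; subtracting the fixed part leaves 3.753e+09 for the diesel generator, i.e. 95.74 dB(A).
So the diesel generator must be reduced from 99 to 95.74 dB(A): IL = 3.26 dB.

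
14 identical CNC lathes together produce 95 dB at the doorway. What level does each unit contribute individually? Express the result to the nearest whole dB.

14 equal contributions raise the level by 10·log₁₀ 14 = 11.461 dB, so each unit alone gives 95 − 11.461.

84 dB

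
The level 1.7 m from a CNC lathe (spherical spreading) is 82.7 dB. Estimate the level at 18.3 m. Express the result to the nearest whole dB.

Spherical spreading from a point source gives a 20·log₁₀(r₂/r₁) drop.
L₂ = 82.7 − 20·log₁₀(18.3/1.7) = 82.7 − 20.640 = 62.06 dB.

62 dB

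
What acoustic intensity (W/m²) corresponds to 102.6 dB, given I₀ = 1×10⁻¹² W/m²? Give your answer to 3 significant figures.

I = I₀·10^(L/10) = 10⁻¹² × 10^(102.6/10) = 10^(-1.740).

0.0182 W/m²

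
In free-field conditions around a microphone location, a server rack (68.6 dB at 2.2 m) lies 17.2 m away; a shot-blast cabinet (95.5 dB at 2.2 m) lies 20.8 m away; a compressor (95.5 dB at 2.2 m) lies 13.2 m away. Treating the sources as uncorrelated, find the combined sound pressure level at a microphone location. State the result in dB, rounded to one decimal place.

81.4 dB

First find each source's level at the receiver (point-source: −20·log₁₀(r/r_ref)), then combine on an intensity basis.
server rack: 68.6 − 20·log₁₀(17.2/2.2) = 68.6 − 17.86 = 50.74 dB.
shot-blast cabinet: 95.5 − 20·log₁₀(20.8/2.2) = 95.5 − 19.51 = 75.99 dB.
compressor: 95.5 − 20·log₁₀(13.2/2.2) = 95.5 − 15.56 = 79.94 dB.
Σ 10^(L/10) = 1.384e+08 → L_total = 10·log₁₀(1.384e+08) = 81.41 dB.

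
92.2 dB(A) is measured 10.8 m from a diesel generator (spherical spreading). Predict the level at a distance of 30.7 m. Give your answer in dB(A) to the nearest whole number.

For a point source, L₂ = L₁ − 20·log₁₀(r₂/r₁).
L₂ = 92.2 − 20·log₁₀(30.7/10.8) = 92.2 − 9.074 = 83.13 dB(A).

83 dB(A)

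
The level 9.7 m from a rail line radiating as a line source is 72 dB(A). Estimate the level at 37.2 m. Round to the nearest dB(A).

66 dB(A)

For a line source, L₂ = L₁ − 10·log₁₀(r₂/r₁).
L₂ = 72 − 10·log₁₀(37.2/9.7) = 72 − 5.838 = 66.16 dB(A).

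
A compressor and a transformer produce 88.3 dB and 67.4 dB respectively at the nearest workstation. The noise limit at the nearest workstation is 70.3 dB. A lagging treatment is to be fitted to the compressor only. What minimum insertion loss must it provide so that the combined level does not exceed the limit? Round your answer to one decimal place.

Fixed contribution from the other source: Σ 10^(L/10) = 10^(67.4/10) = 5.495e+06 (67.40 dB).
To meet 70.3 dB overall, the treated compressor may contribute at most 10^(70.3/10) − 5.495e+06 = 5.220e+06, i.e. 67.18 dB.
So the compressor must be reduced from 88.3 to 67.18 dB: IL = 21.12 dB.

21.1 dB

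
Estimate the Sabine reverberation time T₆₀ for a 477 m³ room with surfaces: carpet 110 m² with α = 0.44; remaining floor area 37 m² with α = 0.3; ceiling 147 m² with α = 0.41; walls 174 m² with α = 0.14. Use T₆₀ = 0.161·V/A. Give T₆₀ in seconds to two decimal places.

A = Σ Sᵢαᵢ = 110·0.44 + 37·0.3 + 147·0.41 + 174·0.14 = 144.13 m².
T₆₀ = 0.161·V/A = 0.161·477/144.13 = 0.533 s.

0.53 s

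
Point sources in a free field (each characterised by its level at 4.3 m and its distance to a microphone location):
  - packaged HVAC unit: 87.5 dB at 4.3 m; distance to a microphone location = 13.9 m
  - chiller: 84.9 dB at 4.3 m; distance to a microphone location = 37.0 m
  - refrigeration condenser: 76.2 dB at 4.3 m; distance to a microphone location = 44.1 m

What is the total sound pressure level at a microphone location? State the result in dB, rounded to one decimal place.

Propagate each source to the receiver with L = L_ref − 20·log₁₀(r/r_ref), then add intensities.
packaged HVAC unit: 87.5 − 20·log₁₀(13.9/4.3) = 87.5 − 10.19 = 77.31 dB.
chiller: 84.9 − 20·log₁₀(37.0/4.3) = 84.9 − 18.69 = 66.21 dB.
refrigeration condenser: 76.2 − 20·log₁₀(44.1/4.3) = 76.2 − 20.22 = 55.98 dB.
Σ 10^(L/10) = 5.839e+07 → L_total = 10·log₁₀(5.839e+07) = 77.66 dB.

77.7 dB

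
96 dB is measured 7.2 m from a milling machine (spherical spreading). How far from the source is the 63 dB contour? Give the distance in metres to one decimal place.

Point-source spreading drops the level by 20·log₁₀(r₂/r₁); inverting, r₂/r₁ = 10^(ΔL/20).
r₂ = 7.2·10^((96−63)/20) = 7.2·10^(33.0/20) = 321.61 m.

321.6 m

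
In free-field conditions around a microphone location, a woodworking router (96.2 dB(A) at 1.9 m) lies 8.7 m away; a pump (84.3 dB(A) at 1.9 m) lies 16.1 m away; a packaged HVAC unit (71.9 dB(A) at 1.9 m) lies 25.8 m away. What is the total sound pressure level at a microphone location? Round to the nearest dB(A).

83 dB(A)

First find each source's level at the receiver (point-source: −20·log₁₀(r/r_ref)), then combine on an intensity basis.
woodworking router: 96.2 − 20·log₁₀(8.7/1.9) = 96.2 − 13.22 = 82.98 dB(A).
pump: 84.3 − 20·log₁₀(16.1/1.9) = 84.3 − 18.56 = 65.74 dB(A).
packaged HVAC unit: 71.9 − 20·log₁₀(25.8/1.9) = 71.9 − 22.66 = 49.24 dB(A).
Σ 10^(L/10) = 2.027e+08 → L_total = 10·log₁₀(2.027e+08) = 83.07 dB(A).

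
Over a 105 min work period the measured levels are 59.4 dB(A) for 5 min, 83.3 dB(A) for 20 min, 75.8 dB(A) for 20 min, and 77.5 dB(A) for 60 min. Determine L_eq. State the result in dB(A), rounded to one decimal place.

79.0 dB(A)

L_eq = 10·log₁₀[(1/T)·Σ tᵢ·10^(Lᵢ/10)] with T = 105 min.
Σ tᵢ·10^(Lᵢ/10) = 5·10^(59.4/10) + 20·10^(83.3/10) + 20·10^(75.8/10) + 60·10^(77.5/10) = 8.415e+09.
L_eq = 10·log₁₀(8.415e+09/105) = 79.04 dB(A).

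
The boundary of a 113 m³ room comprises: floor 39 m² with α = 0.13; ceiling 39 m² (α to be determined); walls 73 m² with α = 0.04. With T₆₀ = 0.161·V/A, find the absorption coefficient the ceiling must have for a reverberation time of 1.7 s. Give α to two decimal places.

Required total absorption A = 0.161·113/1.7 = 10.70 m².
Absorption from the other surfaces = 39·0.13 + 73·0.04 = 7.99 m², so the ceiling must supply 2.71 m² over 39 m².
α = 2.71/39 = 0.070.

0.07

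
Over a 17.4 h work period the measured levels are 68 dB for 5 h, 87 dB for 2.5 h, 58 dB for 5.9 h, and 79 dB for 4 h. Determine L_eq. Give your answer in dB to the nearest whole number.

Weight each interval's intensity by its duration and average over T = 17.4 h:
Σ tᵢ·10^(Lᵢ/10) = 5·10^(68/10) + 2.5·10^(87/10) + 5.9·10^(58/10) + 4·10^(79/10) = 1.606e+09.
L_eq = 10·log₁₀(1.606e+09/17.4) = 79.65 dB.

80 dB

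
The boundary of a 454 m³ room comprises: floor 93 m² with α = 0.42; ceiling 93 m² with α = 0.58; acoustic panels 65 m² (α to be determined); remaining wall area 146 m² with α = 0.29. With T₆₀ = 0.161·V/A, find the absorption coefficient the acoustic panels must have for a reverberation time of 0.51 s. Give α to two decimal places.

0.12

A = 0.161·V/T₆₀ = 0.161·454/0.51 = 143.32 m² sabins.
Absorption from the other surfaces = 93·0.42 + 93·0.58 + 146·0.29 = 135.34 m², so the acoustic panels must supply 7.98 m² over 65 m².
α = 7.98/65 = 0.123.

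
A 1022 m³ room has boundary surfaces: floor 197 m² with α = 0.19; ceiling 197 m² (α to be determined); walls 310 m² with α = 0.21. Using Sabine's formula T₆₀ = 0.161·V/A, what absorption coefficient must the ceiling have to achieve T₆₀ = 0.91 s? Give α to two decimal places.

From T₆₀ = 0.161·V/A, the target T₆₀ = 0.91 s needs A = 0.161·1022/0.91 = 180.82 m².
Absorption from the other surfaces = 197·0.19 + 310·0.21 = 102.53 m², so the ceiling must supply 78.29 m² over 197 m².
α = 78.29/197 = 0.397.

0.40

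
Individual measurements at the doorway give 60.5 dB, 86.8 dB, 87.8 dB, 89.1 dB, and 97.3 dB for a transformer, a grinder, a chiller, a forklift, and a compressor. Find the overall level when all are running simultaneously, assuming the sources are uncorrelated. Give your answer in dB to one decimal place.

98.6 dB

For uncorrelated sources the intensities add, so convert each level to linear form, sum, and take 10·log₁₀ of the total.
Σ 10^(L/10) = 10^(60.5/10) + 10^(86.8/10) + 10^(87.8/10) + 10^(89.1/10) + 10^(97.3/10) = 7.265e+09.
L_total = 10·log₁₀(7.265e+09) = 98.61 dB.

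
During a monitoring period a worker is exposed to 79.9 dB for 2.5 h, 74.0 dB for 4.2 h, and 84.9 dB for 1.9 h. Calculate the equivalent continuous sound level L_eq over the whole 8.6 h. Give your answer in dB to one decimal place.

Weight each interval's intensity by its duration and average over T = 8.6 h:
Σ tᵢ·10^(Lᵢ/10) = 2.5·10^(79.9/10) + 4.2·10^(74.0/10) + 1.9·10^(84.9/10) = 9.370e+08.
L_eq = 10·log₁₀(9.370e+08/8.6) = 80.37 dB.

80.4 dB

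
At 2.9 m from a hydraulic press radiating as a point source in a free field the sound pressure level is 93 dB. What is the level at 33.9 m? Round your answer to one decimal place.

71.6 dB

Point-source attenuation: ΔL = 20·log₁₀(r₂/r₁) = 20·log₁₀(33.9/2.9) = 21.356 dB.
L₂ = 93 − 20·log₁₀(33.9/2.9) = 93 − 21.356 = 71.64 dB.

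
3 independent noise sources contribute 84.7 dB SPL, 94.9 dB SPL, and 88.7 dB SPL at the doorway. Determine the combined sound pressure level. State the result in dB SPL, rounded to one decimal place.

Incoherent sources combine by intensity addition: L_total = 10·log₁₀(Σ 10^(L_i/10)).
Σ 10^(L/10) = 10^(84.7/10) + 10^(94.9/10) + 10^(88.7/10) = 4.127e+09.
L_total = 10·log₁₀(4.127e+09) = 96.16 dB SPL.

96.2 dB SPL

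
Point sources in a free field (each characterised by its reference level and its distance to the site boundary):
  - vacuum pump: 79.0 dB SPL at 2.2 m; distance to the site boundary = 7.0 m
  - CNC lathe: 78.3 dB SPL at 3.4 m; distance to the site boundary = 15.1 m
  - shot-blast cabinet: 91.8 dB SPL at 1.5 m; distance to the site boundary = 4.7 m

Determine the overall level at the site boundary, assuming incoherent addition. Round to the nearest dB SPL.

82 dB SPL

First find each source's level at the receiver (point-source: −20·log₁₀(r/r_ref)), then combine on an intensity basis.
vacuum pump: 79.0 − 20·log₁₀(7.0/2.2) = 79.0 − 10.05 = 68.95 dB SPL.
CNC lathe: 78.3 − 20·log₁₀(15.1/3.4) = 78.3 − 12.95 = 65.35 dB SPL.
shot-blast cabinet: 91.8 − 20·log₁₀(4.7/1.5) = 91.8 − 9.92 = 81.88 dB SPL.
Σ 10^(L/10) = 1.654e+08 → L_total = 10·log₁₀(1.654e+08) = 82.19 dB SPL.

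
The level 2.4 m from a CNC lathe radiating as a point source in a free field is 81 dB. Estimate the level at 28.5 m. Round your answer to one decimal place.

Spherical spreading from a point source gives a 20·log₁₀(r₂/r₁) drop.
L₂ = 81 − 20·log₁₀(28.5/2.4) = 81 − 21.493 = 59.51 dB.

59.5 dB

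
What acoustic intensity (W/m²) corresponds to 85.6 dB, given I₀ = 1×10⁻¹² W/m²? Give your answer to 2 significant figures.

0.00036 W/m²

I/I₀ = 10^(85.6/10) = 3.631e+08, so I = 3.631e+08 × 10⁻¹² W/m².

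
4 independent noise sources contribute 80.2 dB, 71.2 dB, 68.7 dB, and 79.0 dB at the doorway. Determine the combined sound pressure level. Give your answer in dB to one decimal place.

Incoherent sources combine by intensity addition: L_total = 10·log₁₀(Σ 10^(L_i/10)).
Σ 10^(L/10) = 10^(80.2/10) + 10^(71.2/10) + 10^(68.7/10) + 10^(79.0/10) = 2.047e+08.
L_total = 10·log₁₀(2.047e+08) = 83.11 dB.

83.1 dB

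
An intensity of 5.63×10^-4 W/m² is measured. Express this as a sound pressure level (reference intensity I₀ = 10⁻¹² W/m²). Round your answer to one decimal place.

I/I₀ = 5.63×10^-4/10⁻¹² = 5.63×10^8, and L = 10·log₁₀(I/I₀).
L = 10·(0.7505 + 8) = 87.51 dB.

87.5 dB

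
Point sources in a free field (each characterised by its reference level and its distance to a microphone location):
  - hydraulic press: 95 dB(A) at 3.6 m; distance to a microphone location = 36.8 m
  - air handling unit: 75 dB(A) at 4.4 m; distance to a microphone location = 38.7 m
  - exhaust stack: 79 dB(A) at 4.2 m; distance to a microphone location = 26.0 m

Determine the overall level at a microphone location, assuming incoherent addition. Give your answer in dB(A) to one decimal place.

Propagate each source to the receiver with L = L_ref − 20·log₁₀(r/r_ref), then add intensities.
hydraulic press: 95 − 20·log₁₀(36.8/3.6) = 95 − 20.19 = 74.81 dB(A).
air handling unit: 75 − 20·log₁₀(38.7/4.4) = 75 − 18.89 = 56.11 dB(A).
exhaust stack: 79 − 20·log₁₀(26.0/4.2) = 79 − 15.83 = 63.17 dB(A).
Σ 10^(L/10) = 3.274e+07 → L_total = 10·log₁₀(3.274e+07) = 75.15 dB(A).

75.2 dB(A)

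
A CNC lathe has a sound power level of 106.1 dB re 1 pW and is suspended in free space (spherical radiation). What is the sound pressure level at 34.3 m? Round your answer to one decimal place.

Free-field spherical radiation: L_p = L_w − 10·log₁₀(4π·r²), r = 34.3 m.
4π·r² = 1.478e+04 m², 10·log₁₀ of that is 41.698 dB.
L_p = 106.1 − 41.698 = 64.40 dB.

64.4 dB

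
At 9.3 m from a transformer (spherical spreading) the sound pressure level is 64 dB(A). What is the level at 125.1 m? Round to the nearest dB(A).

41 dB(A)

Spherical spreading from a point source gives a 20·log₁₀(r₂/r₁) drop.
L₂ = 64 − 20·log₁₀(125.1/9.3) = 64 − 22.575 = 41.42 dB(A).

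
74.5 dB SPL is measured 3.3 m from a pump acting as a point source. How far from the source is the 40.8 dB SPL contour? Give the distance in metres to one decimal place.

Point-source spreading drops the level by 20·log₁₀(r₂/r₁); inverting, r₂/r₁ = 10^(ΔL/20).
r₂ = 3.3·10^((74.5−40.8)/20) = 3.3·10^(33.7/20) = 159.78 m.

159.8 m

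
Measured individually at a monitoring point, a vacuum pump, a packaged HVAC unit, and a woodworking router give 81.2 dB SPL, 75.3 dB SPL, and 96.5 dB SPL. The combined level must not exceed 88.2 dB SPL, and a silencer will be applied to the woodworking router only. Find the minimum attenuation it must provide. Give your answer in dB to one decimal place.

9.6 dB

Fixed contribution from the other sources: Σ 10^(L/10) = 10^(81.2/10) + 10^(75.3/10) = 1.657e+08 (82.19 dB SPL).
To meet 88.2 dB SPL overall, the treated woodworking router may contribute at most 10^(88.2/10) − 1.657e+08 = 4.950e+08, i.e. 86.95 dB SPL.
So the woodworking router must be reduced from 96.5 to 86.95 dB SPL: IL = 9.55 dB.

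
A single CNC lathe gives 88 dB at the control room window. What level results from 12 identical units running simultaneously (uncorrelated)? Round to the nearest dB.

With 12 equal, uncorrelated contributions the intensity is 12× that of one unit, giving a rise of 10·log₁₀ 12.
L_total = 88 + 10·log₁₀(12) = 88 + 10.792 = 98.79 dB.

99 dB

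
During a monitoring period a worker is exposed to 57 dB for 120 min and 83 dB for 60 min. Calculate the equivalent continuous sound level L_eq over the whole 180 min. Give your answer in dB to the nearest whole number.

L_eq = 10·log₁₀[(1/T)·Σ tᵢ·10^(Lᵢ/10)] with T = 180 min.
Σ tᵢ·10^(Lᵢ/10) = 120·10^(57/10) + 60·10^(83/10) = 1.203e+10.
L_eq = 10·log₁₀(1.203e+10/180) = 78.25 dB.

78 dB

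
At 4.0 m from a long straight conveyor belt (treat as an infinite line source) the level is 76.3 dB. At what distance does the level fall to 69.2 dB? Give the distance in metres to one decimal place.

20.5 m

For a line source L₁ − L₂ = 10·log₁₀(r₂/r₁), so r₂ = r₁·10^((L₁−L₂)/10).
r₂ = 4.0·10^((76.3−69.2)/10) = 4.0·10^(7.1/10) = 20.51 m.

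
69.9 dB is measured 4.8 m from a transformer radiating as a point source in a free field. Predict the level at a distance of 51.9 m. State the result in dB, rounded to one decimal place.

Spherical spreading from a point source gives a 20·log₁₀(r₂/r₁) drop.
L₂ = 69.9 − 20·log₁₀(51.9/4.8) = 69.9 − 20.679 = 49.22 dB.

49.2 dB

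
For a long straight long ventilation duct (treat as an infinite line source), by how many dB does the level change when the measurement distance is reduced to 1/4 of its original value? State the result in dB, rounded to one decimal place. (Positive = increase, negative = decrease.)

+6.0 dB

A line source loses 3 dB per doubling of distance; generally ΔL = −10·log₁₀(r₂/r₁).
ΔL = −10·log₁₀(0.25) = +6.02 dB.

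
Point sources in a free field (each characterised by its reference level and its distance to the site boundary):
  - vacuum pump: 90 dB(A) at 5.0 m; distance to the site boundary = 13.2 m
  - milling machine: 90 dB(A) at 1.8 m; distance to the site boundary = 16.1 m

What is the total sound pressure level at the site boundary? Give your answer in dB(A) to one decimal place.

Propagate each source to the receiver with L = L_ref − 20·log₁₀(r/r_ref), then add intensities.
vacuum pump: 90 − 20·log₁₀(13.2/5.0) = 90 − 8.43 = 81.57 dB(A).
milling machine: 90 − 20·log₁₀(16.1/1.8) = 90 − 19.03 = 70.97 dB(A).
Σ 10^(L/10) = 1.560e+08 → L_total = 10·log₁₀(1.560e+08) = 81.93 dB(A).

81.9 dB(A)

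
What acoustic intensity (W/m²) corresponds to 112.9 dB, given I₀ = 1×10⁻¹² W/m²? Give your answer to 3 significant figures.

L = 10·log₁₀(I/I₀) ⇒ I = I₀·10^(L/10) = 10⁻¹² × 10^11.29.

0.195 W/m²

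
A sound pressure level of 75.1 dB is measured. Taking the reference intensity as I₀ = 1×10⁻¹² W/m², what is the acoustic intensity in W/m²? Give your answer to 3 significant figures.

3.24e-05 W/m²

L = 10·log₁₀(I/I₀) ⇒ I = I₀·10^(L/10) = 10⁻¹² × 10^7.51.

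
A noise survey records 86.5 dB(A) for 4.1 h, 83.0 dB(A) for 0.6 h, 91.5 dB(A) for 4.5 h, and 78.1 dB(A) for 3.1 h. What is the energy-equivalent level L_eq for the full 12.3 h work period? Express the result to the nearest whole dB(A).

The energy average is taken in the linear domain: L_eq = 10·log₁₀[(Σ tᵢ·10^(Lᵢ/10))/T], T = 12.3 h.
Σ tᵢ·10^(Lᵢ/10) = 4.1·10^(86.5/10) + 0.6·10^(83.0/10) + 4.5·10^(91.5/10) + 3.1·10^(78.1/10) = 8.508e+09.
L_eq = 10·log₁₀(8.508e+09/12.3) = 88.40 dB(A).

88 dB(A)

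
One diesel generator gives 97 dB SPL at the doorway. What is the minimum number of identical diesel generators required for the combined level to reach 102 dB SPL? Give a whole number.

4

Need L₁ + 10·log₁₀ N ≥ 102, i.e. log₁₀ N ≥ 0.50.
N ≥ 10^(5.0/10) = 3.162, so N = 4.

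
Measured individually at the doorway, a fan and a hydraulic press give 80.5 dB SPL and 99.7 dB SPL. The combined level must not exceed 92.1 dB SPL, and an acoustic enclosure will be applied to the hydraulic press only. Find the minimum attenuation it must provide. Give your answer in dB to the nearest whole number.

Everything except the hydraulic press sums to 10^(80.5/10) = 1.122e+08 in linear terms, 80.50 dB SPL.
To meet 92.1 dB SPL overall, the treated hydraulic press may contribute at most 10^(92.1/10) − 1.122e+08 = 1.510e+09, i.e. 91.79 dB SPL.
So the hydraulic press must be reduced from 99.7 to 91.79 dB SPL: IL = 7.91 dB.

8 dB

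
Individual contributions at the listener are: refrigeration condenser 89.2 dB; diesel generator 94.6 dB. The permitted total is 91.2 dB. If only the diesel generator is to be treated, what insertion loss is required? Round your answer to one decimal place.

Fixed contribution from the other source: Σ 10^(L/10) = 10^(89.2/10) = 8.318e+08 (89.20 dB).
To meet 91.2 dB overall, the treated diesel generator may contribute at most 10^(91.2/10) − 8.318e+08 = 4.865e+08, i.e. 86.87 dB.
So the diesel generator must be reduced from 94.6 to 86.87 dB: IL = 7.73 dB.

7.7 dB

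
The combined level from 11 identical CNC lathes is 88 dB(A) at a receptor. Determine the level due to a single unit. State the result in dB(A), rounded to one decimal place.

77.6 dB(A)

For N identical incoherent sources L_total = L₁ + 10·log₁₀ N, so L₁ = 88 − 10·log₁₀(11) = 88 − 10.414.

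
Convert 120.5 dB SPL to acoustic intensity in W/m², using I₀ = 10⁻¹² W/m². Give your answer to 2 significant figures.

I/I₀ = 10^(120.5/10) = 1.122e+12, so I = 1.122e+12 × 10⁻¹² W/m².

1.1 W/m²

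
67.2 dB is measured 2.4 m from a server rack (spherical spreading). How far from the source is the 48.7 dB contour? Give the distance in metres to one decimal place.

20.2 m

For a point source L₁ − L₂ = 20·log₁₀(r₂/r₁), so r₂ = r₁·10^((L₁−L₂)/20).
r₂ = 2.4·10^((67.2−48.7)/20) = 2.4·10^(18.5/20) = 20.19 m.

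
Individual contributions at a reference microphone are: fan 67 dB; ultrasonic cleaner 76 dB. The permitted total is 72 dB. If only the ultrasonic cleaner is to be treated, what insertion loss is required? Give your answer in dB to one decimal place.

5.7 dB

Everything except the ultrasonic cleaner sums to 10^(67/10) = 5.012e+06 in linear terms, 67.00 dB.
To meet 72 dB overall, the treated ultrasonic cleaner may contribute at most 10^(72/10) − 5.012e+06 = 1.084e+07, i.e. 70.35 dB.
Required insertion loss = 76 − 70.35 = 5.65 dB.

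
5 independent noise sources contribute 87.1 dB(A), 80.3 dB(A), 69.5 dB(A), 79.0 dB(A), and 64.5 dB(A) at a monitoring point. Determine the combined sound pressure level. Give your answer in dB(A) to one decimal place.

88.5 dB(A)

Incoherent sources combine by intensity addition: L_total = 10·log₁₀(Σ 10^(L_i/10)).
Σ 10^(L/10) = 10^(87.1/10) + 10^(80.3/10) + 10^(69.5/10) + 10^(79.0/10) + 10^(64.5/10) = 7.112e+08.
L_total = 10·log₁₀(7.112e+08) = 88.52 dB(A).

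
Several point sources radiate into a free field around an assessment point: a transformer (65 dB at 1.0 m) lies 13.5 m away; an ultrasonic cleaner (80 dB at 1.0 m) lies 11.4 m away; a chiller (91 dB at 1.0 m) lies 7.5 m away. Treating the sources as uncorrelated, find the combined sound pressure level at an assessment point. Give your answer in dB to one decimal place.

73.6 dB

Apply inverse-square spreading to bring every level to the receiver, then sum 10^(L/10).
transformer: 65 − 20·log₁₀(13.5/1.0) = 65 − 22.61 = 42.39 dB.
ultrasonic cleaner: 80 − 20·log₁₀(11.4/1.0) = 80 − 21.14 = 58.86 dB.
chiller: 91 − 20·log₁₀(7.5/1.0) = 91 − 17.50 = 73.50 dB.
Σ 10^(L/10) = 2.317e+07 → L_total = 10·log₁₀(2.317e+07) = 73.65 dB.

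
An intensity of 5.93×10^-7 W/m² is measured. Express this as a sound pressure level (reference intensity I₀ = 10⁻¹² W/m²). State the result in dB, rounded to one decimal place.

57.7 dB

Dividing by I₀ shifts the exponent by 12: I/I₀ = 5.93×10^5.
L = 10·(0.7731 + 5) = 57.73 dB.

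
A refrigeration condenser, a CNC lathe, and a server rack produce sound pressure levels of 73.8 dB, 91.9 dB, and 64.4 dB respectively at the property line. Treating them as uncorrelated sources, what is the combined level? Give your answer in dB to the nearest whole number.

92 dB

Incoherent sources combine by intensity addition: L_total = 10·log₁₀(Σ 10^(L_i/10)).
Σ 10^(L/10) = 10^(73.8/10) + 10^(91.9/10) + 10^(64.4/10) = 1.576e+09.
L_total = 10·log₁₀(1.576e+09) = 91.97 dB.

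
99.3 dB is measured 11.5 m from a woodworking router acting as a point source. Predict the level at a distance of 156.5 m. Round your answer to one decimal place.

Point-source attenuation: ΔL = 20·log₁₀(r₂/r₁) = 20·log₁₀(156.5/11.5) = 22.676 dB.
L₂ = 99.3 − 20·log₁₀(156.5/11.5) = 99.3 − 22.676 = 76.62 dB.

76.6 dB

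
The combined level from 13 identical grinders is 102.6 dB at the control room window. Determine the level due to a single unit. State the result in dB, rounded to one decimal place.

For N identical incoherent sources L_total = L₁ + 10·log₁₀ N, so L₁ = 102.6 − 10·log₁₀(13) = 102.6 − 11.139.

91.5 dB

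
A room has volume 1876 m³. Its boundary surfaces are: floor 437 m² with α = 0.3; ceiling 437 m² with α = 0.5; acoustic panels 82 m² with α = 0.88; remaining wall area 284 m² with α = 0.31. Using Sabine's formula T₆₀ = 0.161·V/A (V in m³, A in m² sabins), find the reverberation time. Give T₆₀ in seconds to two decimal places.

Total absorption A = 437·0.3 + 437·0.5 + 82·0.88 + 284·0.31 = 509.80 m² sabins.
T₆₀ = 0.161·V/A = 0.161·1876/509.80 = 0.592 s.

0.59 s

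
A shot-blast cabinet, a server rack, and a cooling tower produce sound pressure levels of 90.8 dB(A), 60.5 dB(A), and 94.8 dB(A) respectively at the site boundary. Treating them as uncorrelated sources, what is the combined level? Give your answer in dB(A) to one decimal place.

For uncorrelated sources the intensities add, so convert each level to linear form, sum, and take 10·log₁₀ of the total.
Σ 10^(L/10) = 10^(90.8/10) + 10^(60.5/10) + 10^(94.8/10) = 4.223e+09.
L_total = 10·log₁₀(4.223e+09) = 96.26 dB(A).

96.3 dB(A)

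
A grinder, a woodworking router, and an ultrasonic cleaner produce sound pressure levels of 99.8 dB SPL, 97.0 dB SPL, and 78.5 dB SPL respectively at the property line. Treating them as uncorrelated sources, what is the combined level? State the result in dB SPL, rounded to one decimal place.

101.7 dB SPL

For uncorrelated sources the intensities add, so convert each level to linear form, sum, and take 10·log₁₀ of the total.
Σ 10^(L/10) = 10^(99.8/10) + 10^(97.0/10) + 10^(78.5/10) = 1.463e+10.
L_total = 10·log₁₀(1.463e+10) = 101.65 dB SPL.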